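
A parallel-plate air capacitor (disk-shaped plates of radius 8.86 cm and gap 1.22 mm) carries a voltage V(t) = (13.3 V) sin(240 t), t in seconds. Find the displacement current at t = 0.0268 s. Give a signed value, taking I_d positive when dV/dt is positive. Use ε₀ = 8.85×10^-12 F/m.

dV/dt = (13.3)(240)·cos(6.432) = 3157 V/s.
I_d = C dV/dt with C = ε₀A/d = (8.85×10^-12)(0.02466)/(1.22×10^-3) = 1.789×10^-10 F, so I_d = (1.789×10^-10)(3157) = 5.65×10^-7 A.

5.65×10^-7 A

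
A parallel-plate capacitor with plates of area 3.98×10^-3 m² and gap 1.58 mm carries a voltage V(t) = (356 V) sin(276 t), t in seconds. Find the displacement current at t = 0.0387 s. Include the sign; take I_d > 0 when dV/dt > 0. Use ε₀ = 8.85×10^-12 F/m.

-6.77×10^-7 A

dV/dt = (356)(276)·cos(10.6812) = -3.038×10^4 V/s.
I_d = C dV/dt with C = ε₀A/d = (8.85×10^-12)(3.98×10^-3)/(1.58×10^-3) = 2.229×10^-11 F, so I_d = (2.229×10^-11)(-3.038×10^4) = -6.77×10^-7 A.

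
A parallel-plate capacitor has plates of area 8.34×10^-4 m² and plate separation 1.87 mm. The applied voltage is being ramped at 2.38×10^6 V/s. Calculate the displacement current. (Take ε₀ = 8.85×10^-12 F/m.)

C = ε₀A/d = (8.85×10^-12)(8.34×10^-4)/(1.87×10^-3) = 3.947×10^-12 F.
I_d = C dV/dt = (3.947×10^-12)(2.38×10^6) = 9.39×10^-6 A.

9.39×10^-6 A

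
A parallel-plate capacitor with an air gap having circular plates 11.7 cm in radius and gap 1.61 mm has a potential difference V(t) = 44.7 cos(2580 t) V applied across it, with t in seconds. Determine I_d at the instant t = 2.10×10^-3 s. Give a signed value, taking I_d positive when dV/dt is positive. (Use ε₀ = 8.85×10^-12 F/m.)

dV/dt = (44.7)(2580)·−sin(5.418) = 8.779×10^4 V/s.
I_d = C dV/dt with C = ε₀A/d = (8.85×10^-12)(0.04301)/(1.61×10^-3) = 2.364×10^-10 F, so I_d = (2.364×10^-10)(8.779×10^4) = 2.08×10^-5 A.

2.08×10^-5 A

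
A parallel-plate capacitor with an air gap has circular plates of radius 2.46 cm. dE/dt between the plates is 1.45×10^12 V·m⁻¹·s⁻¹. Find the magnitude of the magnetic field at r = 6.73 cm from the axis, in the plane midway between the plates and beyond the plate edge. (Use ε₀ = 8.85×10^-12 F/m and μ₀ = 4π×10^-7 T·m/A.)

7.25×10^-8 T

Through the whole plate area (πR² = 1.901×10^-3 m²), I_d = ε₀ πR² dE/dt = 0.02439 A.
For r ≥ R the full I_d is enclosed: B = μ₀ I_d/(2πr) = (4π×10^-7)(0.02439)/(2π·0.0673) = 7.25×10^-8 T.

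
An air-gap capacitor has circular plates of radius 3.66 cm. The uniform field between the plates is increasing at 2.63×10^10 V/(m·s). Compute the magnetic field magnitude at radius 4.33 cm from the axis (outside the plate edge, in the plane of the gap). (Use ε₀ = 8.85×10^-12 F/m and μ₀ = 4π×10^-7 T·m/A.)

4.52×10^-9 T

I_d = ε₀ dΦ_E/dt = ε₀ πR² (dE/dt) = (8.85×10^-12)(4.208×10^-3)(2.63×10^10) = 9.794×10^-4 A through the full plate area.
With r > R the enclosed displacement current is the full I_d; B = μ₀ I_d / (2πr) = 4.52×10^-9 T.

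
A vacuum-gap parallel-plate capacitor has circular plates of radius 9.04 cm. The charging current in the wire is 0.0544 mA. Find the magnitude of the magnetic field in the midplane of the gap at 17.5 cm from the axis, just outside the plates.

By continuity the displacement current in the gap matches the conduction current: I_d = 5.44×10^-5 A.
Outside the plates the loop encloses all of I_d, so B·2πr = μ₀ I_d and B = 6.22×10^-11 T.

6.22×10^-11 T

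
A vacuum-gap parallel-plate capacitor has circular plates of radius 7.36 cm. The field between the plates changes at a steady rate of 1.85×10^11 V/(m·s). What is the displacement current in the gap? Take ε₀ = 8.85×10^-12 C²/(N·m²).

0.0279 A

With a uniform field, Φ_E = EA, so I_d = ε₀ A dE/dt = 0.0279 A.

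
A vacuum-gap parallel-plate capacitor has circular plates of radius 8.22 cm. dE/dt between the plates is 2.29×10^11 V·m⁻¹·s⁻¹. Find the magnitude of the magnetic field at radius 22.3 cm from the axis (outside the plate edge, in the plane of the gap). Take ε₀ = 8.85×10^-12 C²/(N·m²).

3.86×10^-8 T

Through the whole plate area (πR² = 0.02123 m²), I_d = ε₀ πR² dE/dt = 0.04303 A.
With r > R the enclosed displacement current is the full I_d; B = μ₀ I_d / (2πr) = 3.86×10^-8 T.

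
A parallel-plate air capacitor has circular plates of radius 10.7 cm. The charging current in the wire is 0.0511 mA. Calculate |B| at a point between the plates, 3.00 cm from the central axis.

By continuity the displacement current in the gap matches the conduction current: I_d = 5.11×10^-5 A.
For r < R the Ampère–Maxwell law gives B(2πr) = μ₀ I_d (r²/R²), so B = μ₀ I_d r/(2πR²) = (4π×10^-7)(5.11×10^-5)(0.0300)/(2π·0.107²) = 2.68×10^-11 T.

2.68×10^-11 T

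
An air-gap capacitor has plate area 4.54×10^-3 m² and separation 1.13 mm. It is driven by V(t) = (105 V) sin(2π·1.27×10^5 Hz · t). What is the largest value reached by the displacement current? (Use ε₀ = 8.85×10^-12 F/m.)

C = ε₀A/d = (8.85×10^-12)(4.54×10^-3)/(1.13×10^-3) = 3.556×10^-11 F; ω = 2πf = 7.980×10^5 rad/s.
I_d = C dV/dt, so |I_d|_max = C V₀ ω = (3.556×10^-11)(105)(7.980×10^5) = 2.98×10^-3 A.

2.98×10^-3 A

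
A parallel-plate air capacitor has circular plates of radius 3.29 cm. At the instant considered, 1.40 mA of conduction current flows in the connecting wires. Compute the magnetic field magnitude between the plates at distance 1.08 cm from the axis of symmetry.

2.79×10^-9 T

By continuity the displacement current in the gap matches the conduction current: I_d = 1.40×10^-3 A.
For r < R the Ampère–Maxwell law gives B(2πr) = μ₀ I_d (r²/R²), so B = μ₀ I_d r/(2πR²) = (4π×10^-7)(1.40×10^-3)(0.0108)/(2π·0.0329²) = 2.79×10^-9 T.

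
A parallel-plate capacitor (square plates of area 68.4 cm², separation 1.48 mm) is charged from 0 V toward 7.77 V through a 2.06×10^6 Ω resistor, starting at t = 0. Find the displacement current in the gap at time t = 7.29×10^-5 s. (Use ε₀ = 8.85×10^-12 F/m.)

1.59×10^-6 A

C = ε₀A/d = (8.85×10^-12)(6.84×10^-3)/(1.48×10^-3) = 4.090×10^-11 F, so τ = RC = 8.425×10^-5 s.
The conduction current is I(t) = (V₀/R) e^(−t/τ), and the displacement current between the plates equals it.
t/τ = 0.8653; I_d = (7.77/2.06×10^6) · e^(−0.8653) = (3.772×10^-6)(0.4209) = 1.59×10^-6 A.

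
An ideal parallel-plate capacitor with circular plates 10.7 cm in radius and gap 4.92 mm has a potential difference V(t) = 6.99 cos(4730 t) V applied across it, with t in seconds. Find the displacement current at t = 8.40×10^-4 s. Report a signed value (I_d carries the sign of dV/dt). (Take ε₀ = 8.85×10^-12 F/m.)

C = ε₀A/d = (8.85×10^-12)(0.03597)/(4.92×10^-3) = 6.470×10^-11 F. dV/dt = V₀ω·−sin(ωt); at ωt = 3.9732 rad this factor is 0.7390.
I_d = C dV/dt = (6.470×10^-11)(6.99)(4730)(0.7390) = 1.58×10^-6 A.

1.58×10^-6 A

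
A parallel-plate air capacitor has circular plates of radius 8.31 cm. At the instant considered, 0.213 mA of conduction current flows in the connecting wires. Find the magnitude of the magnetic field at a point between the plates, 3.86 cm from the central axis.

2.38×10^-10 T

By continuity the displacement current in the gap matches the conduction current: I_d = 2.13×10^-4 A.
∮B·dl = μ₀ I_d,enc with I_d,enc = I_d r²/R² = 4.596×10^-5 A; so B = μ₀ I_d,enc/(2πr) = 2.38×10^-10 T.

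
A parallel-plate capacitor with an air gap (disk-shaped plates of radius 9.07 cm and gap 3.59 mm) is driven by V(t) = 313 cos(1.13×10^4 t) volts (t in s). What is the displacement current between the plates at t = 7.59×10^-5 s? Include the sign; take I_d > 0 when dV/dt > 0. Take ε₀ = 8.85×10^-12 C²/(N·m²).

-1.70×10^-4 A

dV/dt = (313)(1.13×10^4)·−sin(0.85767) = -2.675×10^6 V/s.
I_d = C dV/dt with C = ε₀A/d = (8.85×10^-12)(0.02584)/(3.59×10^-3) = 6.370×10^-11 F, so I_d = (6.370×10^-11)(-2.675×10^6) = -1.70×10^-4 A.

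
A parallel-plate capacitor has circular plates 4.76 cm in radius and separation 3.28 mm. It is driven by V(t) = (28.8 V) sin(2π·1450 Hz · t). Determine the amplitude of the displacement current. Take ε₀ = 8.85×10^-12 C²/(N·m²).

5.04×10^-6 A

C = ε₀A/d = (8.85×10^-12)(7.118×10^-3)/(3.28×10^-3) = 1.921×10^-11 F; ω = 2πf = 9111 rad/s.
I_d = C dV/dt, so |I_d|_max = C V₀ ω = (1.921×10^-11)(28.8)(9111) = 5.04×10^-6 A.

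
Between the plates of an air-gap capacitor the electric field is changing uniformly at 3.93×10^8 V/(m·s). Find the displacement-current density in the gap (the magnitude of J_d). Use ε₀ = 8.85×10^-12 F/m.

The displacement-current density is ε₀ ∂E/∂t = (8.85×10^-12)(3.93×10^8) = 3.48×10^-3 A/m².

3.48×10^-3 A/m²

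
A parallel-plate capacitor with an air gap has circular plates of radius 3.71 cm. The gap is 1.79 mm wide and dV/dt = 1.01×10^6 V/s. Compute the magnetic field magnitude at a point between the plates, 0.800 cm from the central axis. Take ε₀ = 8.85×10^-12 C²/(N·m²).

dE/dt = (dV/dt)/d = 5.642×10^8 V/(m·s); I_d = ε₀(πR²)(dE/dt) = (8.85×10^-12)(4.324×10^-3)(5.642×10^8) = 2.159×10^-5 A.
∮B·dl = μ₀ I_d,enc with I_d,enc = I_d r²/R² = 1.004×10^-6 A; so B = μ₀ I_d,enc/(2πr) = 2.51×10^-11 T.

2.51×10^-11 T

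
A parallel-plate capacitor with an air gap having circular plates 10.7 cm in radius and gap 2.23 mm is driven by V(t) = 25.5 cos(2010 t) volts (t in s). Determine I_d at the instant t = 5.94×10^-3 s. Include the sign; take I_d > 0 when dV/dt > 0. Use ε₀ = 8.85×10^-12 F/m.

dV/dt = (25.5)(2010)·−sin(11.9394) = 3.007×10^4 V/s.
I_d = C dV/dt with C = ε₀A/d = (8.85×10^-12)(0.03597)/(2.23×10^-3) = 1.428×10^-10 F, so I_d = (1.428×10^-10)(3.007×10^4) = 4.29×10^-6 A.

4.29×10^-6 A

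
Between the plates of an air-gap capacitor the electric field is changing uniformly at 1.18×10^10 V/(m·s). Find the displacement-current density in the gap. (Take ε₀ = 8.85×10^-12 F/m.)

0.104 A/m²

J_d = ε₀ dE/dt = (8.85×10^-12)(1.18×10^10) = 0.104 A/m².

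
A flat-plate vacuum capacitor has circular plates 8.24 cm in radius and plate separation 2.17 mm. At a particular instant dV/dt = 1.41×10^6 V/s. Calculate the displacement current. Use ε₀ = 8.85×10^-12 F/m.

The field between the plates is E = V/d, so dE/dt = (1.41×10^6)/(2.17×10^-3 m) = 6.498×10^8 V/(m·s).
I_d = ε₀ A (dE/dt) = (8.85×10^-12)(0.02133)(6.498×10^8) = 1.23×10^-4 A.

1.23×10^-4 A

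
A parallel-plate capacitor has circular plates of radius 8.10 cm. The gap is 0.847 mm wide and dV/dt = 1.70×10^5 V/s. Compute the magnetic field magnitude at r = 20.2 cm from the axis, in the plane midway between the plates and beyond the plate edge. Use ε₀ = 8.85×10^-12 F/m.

With E = V/d, dE/dt = 2.007×10^8 V/(m·s) and πR² = 0.02061 m², giving I_d = ε₀ πR² dE/dt = 3.661×10^-5 A.
Outside the plates the loop encloses all of I_d, so B·2πr = μ₀ I_d and B = 3.62×10^-11 T.

3.62×10^-11 T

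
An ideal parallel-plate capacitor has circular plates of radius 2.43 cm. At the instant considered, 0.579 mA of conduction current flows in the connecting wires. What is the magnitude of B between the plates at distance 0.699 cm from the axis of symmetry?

1.37×10^-9 T

By continuity the displacement current in the gap matches the conduction current: I_d = 5.79×10^-4 A.
∮B·dl = μ₀ I_d,enc with I_d,enc = I_d r²/R² = 4.791×10^-5 A; so B = μ₀ I_d,enc/(2πr) = 1.37×10^-9 T.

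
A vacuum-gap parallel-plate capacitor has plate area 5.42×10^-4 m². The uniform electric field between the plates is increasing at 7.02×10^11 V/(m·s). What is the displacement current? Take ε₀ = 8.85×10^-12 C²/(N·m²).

3.37×10^-3 A

I_d = ε₀ A (dE/dt) = (8.85×10^-12)(5.42×10^-4 m²)(7.02×10^11) = 3.37×10^-3 A.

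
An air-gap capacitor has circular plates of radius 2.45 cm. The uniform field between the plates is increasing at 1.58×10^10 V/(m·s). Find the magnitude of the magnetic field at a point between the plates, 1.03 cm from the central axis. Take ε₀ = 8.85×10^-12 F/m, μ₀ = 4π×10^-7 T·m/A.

I_d = ε₀ dΦ_E/dt = ε₀ πR² (dE/dt) = (8.85×10^-12)(1.886×10^-3)(1.58×10^10) = 2.637×10^-4 A through the full plate area.
∮B·dl = μ₀ I_d,enc with I_d,enc = I_d r²/R² = 4.661×10^-5 A; so B = μ₀ I_d,enc/(2πr) = 9.05×10^-10 T.

9.05×10^-10 T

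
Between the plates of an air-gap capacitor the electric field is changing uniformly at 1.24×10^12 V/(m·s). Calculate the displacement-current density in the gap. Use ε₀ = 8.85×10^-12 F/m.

J_d = ε₀ dE/dt = (8.85×10^-12)(1.24×10^12) = 11.0 A/m².

11.0 A/m²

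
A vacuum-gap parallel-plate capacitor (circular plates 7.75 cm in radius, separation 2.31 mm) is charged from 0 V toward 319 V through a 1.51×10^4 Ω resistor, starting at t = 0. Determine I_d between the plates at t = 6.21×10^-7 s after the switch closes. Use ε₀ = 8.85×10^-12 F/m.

0.0120 A

With C = ε₀A/d = (8.85×10^-12)(0.01887)/(2.31×10^-3) = 7.229×10^-11 F, the time constant is τ = RC = 1.092×10^-6 s, so t/τ = 0.5687 and e^(−t/τ) = 0.5663.
I_d = I_cond = (V₀/R) e^(−t/τ) = (0.02113)(0.5663) = 0.0120 A.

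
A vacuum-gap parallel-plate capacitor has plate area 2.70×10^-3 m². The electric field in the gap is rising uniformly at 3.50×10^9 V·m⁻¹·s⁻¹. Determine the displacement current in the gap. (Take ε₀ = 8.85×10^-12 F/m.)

8.36×10^-5 A

With a uniform field, Φ_E = EA, so I_d = ε₀ A dE/dt = 8.36×10^-5 A.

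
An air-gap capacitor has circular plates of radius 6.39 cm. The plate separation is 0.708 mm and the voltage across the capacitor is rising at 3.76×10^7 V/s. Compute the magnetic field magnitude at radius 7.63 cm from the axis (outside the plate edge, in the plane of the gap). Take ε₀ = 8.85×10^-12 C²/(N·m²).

I_d = C dV/dt with C = ε₀πR²/d = 1.604×10^-10 F, so I_d = (1.604×10^-10)(3.76×10^7) = 6.031×10^-3 A.
With r > R the enclosed displacement current is the full I_d; B = μ₀ I_d / (2πr) = 1.58×10^-8 T.

1.58×10^-8 T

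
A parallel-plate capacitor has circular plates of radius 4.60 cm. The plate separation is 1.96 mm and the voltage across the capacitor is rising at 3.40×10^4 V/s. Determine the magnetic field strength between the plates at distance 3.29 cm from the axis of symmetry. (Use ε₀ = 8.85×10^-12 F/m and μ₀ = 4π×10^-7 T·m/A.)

3.17×10^-12 T

I_d = C dV/dt with C = ε₀πR²/d = 3.002×10^-11 F, so I_d = (3.002×10^-11)(3.40×10^4) = 1.021×10^-6 A.
For r < R the Ampère–Maxwell law gives B(2πr) = μ₀ I_d (r²/R²), so B = μ₀ I_d r/(2πR²) = (4π×10^-7)(1.021×10^-6)(0.0329)/(2π·0.0460²) = 3.17×10^-12 T.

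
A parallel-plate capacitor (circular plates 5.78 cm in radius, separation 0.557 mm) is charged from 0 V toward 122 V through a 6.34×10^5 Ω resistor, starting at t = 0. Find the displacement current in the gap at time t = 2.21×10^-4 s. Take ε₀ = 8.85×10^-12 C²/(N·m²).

With C = ε₀A/d = (8.85×10^-12)(0.01050)/(5.57×10^-4) = 1.668×10^-10 F, the time constant is τ = RC = 1.058×10^-4 s, so t/τ = 2.089 and e^(−t/τ) = 0.1238.
I_d = I_cond = (V₀/R) e^(−t/τ) = (1.924×10^-4)(0.1238) = 2.38×10^-5 A.

2.38×10^-5 A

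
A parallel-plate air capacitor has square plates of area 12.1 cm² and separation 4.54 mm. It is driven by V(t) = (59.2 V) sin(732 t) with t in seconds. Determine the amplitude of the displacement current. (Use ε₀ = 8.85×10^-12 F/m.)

C = ε₀A/d = (8.85×10^-12)(1.21×10^-3)/(4.54×10^-3) = 2.359×10^-12 F; ω = 732 rad/s.
I_d = C dV/dt, so |I_d|_max = C V₀ ω = (2.359×10^-12)(59.2)(732) = 1.02×10^-7 A.

1.02×10^-7 A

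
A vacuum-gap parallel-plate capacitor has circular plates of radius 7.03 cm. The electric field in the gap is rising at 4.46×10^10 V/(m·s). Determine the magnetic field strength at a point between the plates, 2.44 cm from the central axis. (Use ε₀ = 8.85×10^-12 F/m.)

6.05×10^-9 T

Through the whole plate area (πR² = 0.01553 m²), I_d = ε₀ πR² dE/dt = 6.130×10^-3 A.
∮B·dl = μ₀ I_d,enc with I_d,enc = I_d r²/R² = 7.385×10^-4 A; so B = μ₀ I_d,enc/(2πr) = 6.05×10^-9 T.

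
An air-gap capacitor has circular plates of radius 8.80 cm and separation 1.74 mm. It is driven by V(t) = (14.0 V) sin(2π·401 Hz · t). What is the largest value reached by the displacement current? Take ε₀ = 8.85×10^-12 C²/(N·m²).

4.36×10^-6 A

The displacement current equals the conduction current C dV/dt, which peaks at C V₀ ω.
With C = ε₀A/d = (8.85×10^-12)(0.02433)/(1.74×10^-3) = 1.237×10^-10 F and ω = 2πf = 2520 rad/s, I_d,max = (1.237×10^-10)(14.0)(2520) = 4.36×10^-6 A.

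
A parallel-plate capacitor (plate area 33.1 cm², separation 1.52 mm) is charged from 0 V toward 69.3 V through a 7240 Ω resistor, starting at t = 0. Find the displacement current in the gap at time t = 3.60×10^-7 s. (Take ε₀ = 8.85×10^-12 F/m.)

7.25×10^-4 A

C = ε₀A/d = (8.85×10^-12)(3.31×10^-3)/(1.52×10^-3) = 1.927×10^-11 F, so τ = RC = 1.395×10^-7 s.
The conduction current is I(t) = (V₀/R) e^(−t/τ), and the displacement current between the plates equals it.
t/τ = 2.581; I_d = (69.3/7240) · e^(−2.581) = (9.572×10^-3)(0.07570) = 7.25×10^-4 A.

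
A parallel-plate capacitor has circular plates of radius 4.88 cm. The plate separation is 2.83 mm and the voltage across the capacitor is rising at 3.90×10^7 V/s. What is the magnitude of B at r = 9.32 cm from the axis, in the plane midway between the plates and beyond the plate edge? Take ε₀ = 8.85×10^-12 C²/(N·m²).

1.96×10^-9 T

dE/dt = (dV/dt)/d = 1.378×10^10 V/(m·s); I_d = ε₀(πR²)(dE/dt) = (8.85×10^-12)(7.482×10^-3)(1.378×10^10) = 9.125×10^-4 A.
With r > R the enclosed displacement current is the full I_d; B = μ₀ I_d / (2πr) = 1.96×10^-9 T.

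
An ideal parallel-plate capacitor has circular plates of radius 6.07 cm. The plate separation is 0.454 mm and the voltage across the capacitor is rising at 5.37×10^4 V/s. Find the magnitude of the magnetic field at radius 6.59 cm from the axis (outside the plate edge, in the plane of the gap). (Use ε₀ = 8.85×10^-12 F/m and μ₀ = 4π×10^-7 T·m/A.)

I_d = C dV/dt with C = ε₀πR²/d = 2.257×10^-10 F, so I_d = (2.257×10^-10)(5.37×10^4) = 1.212×10^-5 A.
Outside the plates the loop encloses all of I_d, so B·2πr = μ₀ I_d and B = 3.68×10^-11 T.

3.68×10^-11 T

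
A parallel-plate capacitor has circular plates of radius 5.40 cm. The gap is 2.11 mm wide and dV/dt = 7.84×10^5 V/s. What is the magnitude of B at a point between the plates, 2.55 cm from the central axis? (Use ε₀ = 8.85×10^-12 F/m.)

5.27×10^-11 T

dE/dt = (dV/dt)/d = 3.716×10^8 V/(m·s); I_d = ε₀(πR²)(dE/dt) = (8.85×10^-12)(9.161×10^-3)(3.716×10^8) = 3.013×10^-5 A.
For r < R the Ampère–Maxwell law gives B(2πr) = μ₀ I_d (r²/R²), so B = μ₀ I_d r/(2πR²) = (4π×10^-7)(3.013×10^-5)(0.0255)/(2π·0.0540²) = 5.27×10^-11 T.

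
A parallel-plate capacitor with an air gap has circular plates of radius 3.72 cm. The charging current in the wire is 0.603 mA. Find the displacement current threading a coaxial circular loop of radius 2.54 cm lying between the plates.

By continuity the displacement current in the gap matches the conduction current: I_d = 6.03×10^-4 A.
The field is uniform, so I_d,enc = I_d (r/R)² = (6.03×10^-4)(2.54/3.72)² = 2.81×10^-4 A.

2.81×10^-4 A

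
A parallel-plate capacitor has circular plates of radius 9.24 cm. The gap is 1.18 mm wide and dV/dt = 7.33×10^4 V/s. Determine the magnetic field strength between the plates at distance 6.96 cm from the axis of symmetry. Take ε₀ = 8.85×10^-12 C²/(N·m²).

2.40×10^-11 T

With E = V/d, dE/dt = 6.212×10^7 V/(m·s) and πR² = 0.02682 m², giving I_d = ε₀ πR² dE/dt = 1.474×10^-5 A.
For r < R the Ampère–Maxwell law gives B(2πr) = μ₀ I_d (r²/R²), so B = μ₀ I_d r/(2πR²) = (4π×10^-7)(1.474×10^-5)(0.0696)/(2π·0.0924²) = 2.40×10^-11 T.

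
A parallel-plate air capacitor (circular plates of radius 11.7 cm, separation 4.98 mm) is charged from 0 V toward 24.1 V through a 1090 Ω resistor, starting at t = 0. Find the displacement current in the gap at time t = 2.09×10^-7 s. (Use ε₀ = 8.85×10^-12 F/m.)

1.80×10^-3 A

C = ε₀A/d = (8.85×10^-12)(0.04301)/(4.98×10^-3) = 7.643×10^-11 F and τ = RC = 8.331×10^-8 s. I_d in the gap equals the RC charging current.
I_d(t) = (V₀/R) e^(−t/τ) = 0.02211 · e^(−2.509) = 1.80×10^-3 A.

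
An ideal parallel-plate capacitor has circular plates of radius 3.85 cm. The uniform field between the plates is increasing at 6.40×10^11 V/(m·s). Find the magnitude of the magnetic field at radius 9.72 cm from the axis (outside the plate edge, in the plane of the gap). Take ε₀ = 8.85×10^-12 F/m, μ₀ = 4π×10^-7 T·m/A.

5.43×10^-8 T

I_d = ε₀ dΦ_E/dt = ε₀ πR² (dE/dt) = (8.85×10^-12)(4.657×10^-3)(6.40×10^11) = 0.02638 A through the full plate area.
Outside the plates the loop encloses all of I_d, so B·2πr = μ₀ I_d and B = 5.43×10^-8 T.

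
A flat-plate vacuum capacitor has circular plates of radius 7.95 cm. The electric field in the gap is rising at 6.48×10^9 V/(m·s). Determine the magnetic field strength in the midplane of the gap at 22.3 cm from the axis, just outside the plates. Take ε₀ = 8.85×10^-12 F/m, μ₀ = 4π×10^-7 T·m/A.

1.02×10^-9 T

Total displacement current: I_d = ε₀(πR²)(dE/dt) = (8.85×10^-12)(0.01986)(6.48×10^9) = 1.139×10^-3 A.
For r ≥ R the full I_d is enclosed: B = μ₀ I_d/(2πr) = (4π×10^-7)(1.139×10^-3)/(2π·0.223) = 1.02×10^-9 T.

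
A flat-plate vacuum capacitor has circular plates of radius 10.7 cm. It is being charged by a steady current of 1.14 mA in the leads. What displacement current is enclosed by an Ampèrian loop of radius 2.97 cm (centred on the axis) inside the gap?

8.78×10^-5 A

No conduction current crosses the gap, so I_d there equals the 1.14×10^-3 A in the leads.
The field is uniform, so I_d,enc = I_d (r/R)² = (1.14×10^-3)(2.97/10.7)² = 8.78×10^-5 A.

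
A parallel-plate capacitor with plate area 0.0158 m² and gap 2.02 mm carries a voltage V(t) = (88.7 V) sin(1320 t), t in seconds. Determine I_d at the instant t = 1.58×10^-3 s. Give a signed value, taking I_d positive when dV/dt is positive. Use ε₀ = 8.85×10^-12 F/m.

-3.99×10^-6 A

dV/dt = (88.7)(1320)·cos(2.0856) = -5.765×10^4 V/s.
I_d = C dV/dt with C = ε₀A/d = (8.85×10^-12)(0.0158)/(2.02×10^-3) = 6.922×10^-11 F, so I_d = (6.922×10^-11)(-5.765×10^4) = -3.99×10^-6 A.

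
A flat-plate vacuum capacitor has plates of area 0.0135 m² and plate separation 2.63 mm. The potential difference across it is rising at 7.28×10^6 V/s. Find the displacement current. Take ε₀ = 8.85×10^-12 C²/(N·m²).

3.31×10^-4 A

C = ε₀A/d = (8.85×10^-12)(0.0135)/(2.63×10^-3) = 4.543×10^-11 F.
I_d = C dV/dt = (4.543×10^-11)(7.28×10^6) = 3.31×10^-4 A.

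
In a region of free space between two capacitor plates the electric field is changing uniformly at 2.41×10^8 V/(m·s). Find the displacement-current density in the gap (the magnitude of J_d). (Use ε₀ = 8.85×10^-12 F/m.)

The displacement-current density is ε₀ ∂E/∂t = (8.85×10^-12)(2.41×10^8) = 2.13×10^-3 A/m².

2.13×10^-3 A/m²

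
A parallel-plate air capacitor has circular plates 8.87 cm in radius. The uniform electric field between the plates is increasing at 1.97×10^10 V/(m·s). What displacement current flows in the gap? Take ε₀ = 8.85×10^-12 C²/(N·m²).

4.31×10^-3 A

I_d = ε₀ A (dE/dt) = (8.85×10^-12)(0.02472 m²)(1.97×10^10) = 4.31×10^-3 A.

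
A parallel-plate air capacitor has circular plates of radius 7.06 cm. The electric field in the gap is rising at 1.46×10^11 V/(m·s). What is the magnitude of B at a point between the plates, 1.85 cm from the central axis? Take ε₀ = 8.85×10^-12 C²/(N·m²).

Total displacement current: I_d = ε₀(πR²)(dE/dt) = (8.85×10^-12)(0.01566)(1.46×10^11) = 0.02023 A.
An Ampèrian loop of radius r encloses a fraction (r/R)² of I_d. Then B·2πr = μ₀ I_d (r/R)², giving B = μ₀ I_d r/(2πR²) = 1.50×10^-8 T.

1.50×10^-8 T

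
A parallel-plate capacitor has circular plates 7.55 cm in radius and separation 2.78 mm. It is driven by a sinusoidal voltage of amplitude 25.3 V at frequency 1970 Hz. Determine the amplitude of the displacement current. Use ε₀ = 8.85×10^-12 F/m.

(dE/dt)_max = V₀ω/d = 1.127×10^8 V/(m·s); ω = 2πf = 1.238×10^4 rad/s.
I_d,max = ε₀ A (dE/dt)_max = (8.85×10^-12)(0.01791)(1.127×10^8) = 1.79×10^-5 A.

1.79×10^-5 A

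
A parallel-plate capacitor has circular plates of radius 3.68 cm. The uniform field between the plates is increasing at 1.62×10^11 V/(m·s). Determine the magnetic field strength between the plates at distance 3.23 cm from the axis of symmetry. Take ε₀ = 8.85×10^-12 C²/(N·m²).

Total displacement current: I_d = ε₀(πR²)(dE/dt) = (8.85×10^-12)(4.254×10^-3)(1.62×10^11) = 6.099×10^-3 A.
An Ampèrian loop of radius r encloses a fraction (r/R)² of I_d. Then B·2πr = μ₀ I_d (r/R)², giving B = μ₀ I_d r/(2πR²) = 2.91×10^-8 T.

2.91×10^-8 T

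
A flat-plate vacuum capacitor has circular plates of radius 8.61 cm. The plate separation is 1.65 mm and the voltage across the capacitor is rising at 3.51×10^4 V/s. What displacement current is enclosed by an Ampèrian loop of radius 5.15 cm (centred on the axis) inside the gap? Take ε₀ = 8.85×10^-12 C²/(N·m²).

I_d = C dV/dt with C = ε₀πR²/d = 1.249×10^-10 F, so I_d = (1.249×10^-10)(3.51×10^4) = 4.384×10^-6 A.
The field is uniform, so I_d,enc = I_d (r/R)² = (4.384×10^-6)(5.15/8.61)² = 1.57×10^-6 A.

1.57×10^-6 A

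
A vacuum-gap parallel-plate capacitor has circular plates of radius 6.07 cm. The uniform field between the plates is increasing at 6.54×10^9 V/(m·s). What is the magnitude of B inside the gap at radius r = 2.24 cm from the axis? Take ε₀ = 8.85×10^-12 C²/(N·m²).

8.15×10^-10 T

Through the whole plate area (πR² = 0.01158 m²), I_d = ε₀ πR² dE/dt = 6.702×10^-4 A.
For r < R the Ampère–Maxwell law gives B(2πr) = μ₀ I_d (r²/R²), so B = μ₀ I_d r/(2πR²) = (4π×10^-7)(6.702×10^-4)(0.0224)/(2π·0.0607²) = 8.15×10^-10 T.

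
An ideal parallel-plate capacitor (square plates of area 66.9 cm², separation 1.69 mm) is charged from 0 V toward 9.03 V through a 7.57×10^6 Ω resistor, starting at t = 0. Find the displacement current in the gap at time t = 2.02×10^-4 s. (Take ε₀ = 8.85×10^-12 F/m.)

C = ε₀A/d = (8.85×10^-12)(6.69×10^-3)/(1.69×10^-3) = 3.503×10^-11 F, so τ = RC = 2.652×10^-4 s.
The conduction current is I(t) = (V₀/R) e^(−t/τ), and the displacement current between the plates equals it.
t/τ = 0.7617; I_d = (9.03/7.57×10^6) · e^(−0.7617) = (1.193×10^-6)(0.4669) = 5.57×10^-7 A.

5.57×10^-7 A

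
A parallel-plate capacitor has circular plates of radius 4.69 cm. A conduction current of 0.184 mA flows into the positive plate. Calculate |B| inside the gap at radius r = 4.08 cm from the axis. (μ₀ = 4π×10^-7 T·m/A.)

No conduction current crosses the gap, so I_d there equals the 1.84×10^-4 A in the leads.
For r < R the Ampère–Maxwell law gives B(2πr) = μ₀ I_d (r²/R²), so B = μ₀ I_d r/(2πR²) = (4π×10^-7)(1.84×10^-4)(0.0408)/(2π·0.0469²) = 6.83×10^-10 T.

6.83×10^-10 T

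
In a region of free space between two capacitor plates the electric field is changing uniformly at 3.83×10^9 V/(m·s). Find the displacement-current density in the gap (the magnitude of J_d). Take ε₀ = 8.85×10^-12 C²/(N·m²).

J_d = ε₀ dE/dt = (8.85×10^-12)(3.83×10^9) = 0.0339 A/m².

0.0339 A/m²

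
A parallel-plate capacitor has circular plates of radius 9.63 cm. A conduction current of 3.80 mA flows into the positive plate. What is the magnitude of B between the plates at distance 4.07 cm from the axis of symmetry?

3.34×10^-9 T

By continuity the displacement current in the gap matches the conduction current: I_d = 3.80×10^-3 A.
∮B·dl = μ₀ I_d,enc with I_d,enc = I_d r²/R² = 6.788×10^-4 A; so B = μ₀ I_d,enc/(2πr) = 3.34×10^-9 T.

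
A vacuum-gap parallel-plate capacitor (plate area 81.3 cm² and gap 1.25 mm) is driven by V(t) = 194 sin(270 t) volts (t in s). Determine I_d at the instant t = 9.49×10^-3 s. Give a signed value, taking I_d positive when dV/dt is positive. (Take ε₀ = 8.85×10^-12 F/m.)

-2.52×10^-6 A

C = ε₀A/d = (8.85×10^-12)(8.13×10^-3)/(1.25×10^-3) = 5.756×10^-11 F. dV/dt = V₀ω·cos(ωt); at ωt = 2.5623 rad this factor is -0.8369.
I_d = C dV/dt = (5.756×10^-11)(194)(270)(-0.8369) = -2.52×10^-6 A.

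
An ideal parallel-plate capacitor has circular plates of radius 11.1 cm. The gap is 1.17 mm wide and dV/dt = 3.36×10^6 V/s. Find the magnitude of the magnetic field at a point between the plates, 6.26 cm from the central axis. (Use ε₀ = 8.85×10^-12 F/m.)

dE/dt = (dV/dt)/d = 2.872×10^9 V/(m·s); I_d = ε₀(πR²)(dE/dt) = (8.85×10^-12)(0.03871)(2.872×10^9) = 9.839×10^-4 A.
For r < R the Ampère–Maxwell law gives B(2πr) = μ₀ I_d (r²/R²), so B = μ₀ I_d r/(2πR²) = (4π×10^-7)(9.839×10^-4)(0.0626)/(2π·0.111²) = 1.00×10^-9 T.

1.00×10^-9 T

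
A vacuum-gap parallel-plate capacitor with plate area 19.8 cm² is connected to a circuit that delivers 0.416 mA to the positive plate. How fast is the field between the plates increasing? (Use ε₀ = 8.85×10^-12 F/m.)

2.37×10^10 V/(m·s)

The displacement current between the plates equals the conduction current, I_d = 0.416 mA.
Then dE/dt = I_d/(ε₀A) = 2.37×10^10 V/(m·s).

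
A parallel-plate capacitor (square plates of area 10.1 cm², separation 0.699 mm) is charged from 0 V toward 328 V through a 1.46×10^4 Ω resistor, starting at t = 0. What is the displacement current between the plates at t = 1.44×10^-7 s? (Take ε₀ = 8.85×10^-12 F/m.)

0.0104 A

C = ε₀A/d = (8.85×10^-12)(1.01×10^-3)/(6.99×10^-4) = 1.279×10^-11 F and τ = RC = 1.867×10^-7 s. I_d in the gap equals the RC charging current.
I_d(t) = (V₀/R) e^(−t/τ) = 0.02247 · e^(−0.7713) = 0.0104 A.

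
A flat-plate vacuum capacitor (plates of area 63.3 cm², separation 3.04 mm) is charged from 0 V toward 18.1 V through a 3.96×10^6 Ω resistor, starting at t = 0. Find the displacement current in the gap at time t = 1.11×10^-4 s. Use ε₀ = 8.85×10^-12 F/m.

9.99×10^-7 A

C = ε₀A/d = (8.85×10^-12)(6.33×10^-3)/(3.04×10^-3) = 1.843×10^-11 F, so τ = RC = 7.298×10^-5 s.
The conduction current is I(t) = (V₀/R) e^(−t/τ), and the displacement current between the plates equals it.
t/τ = 1.521; I_d = (18.1/3.96×10^6) · e^(−1.521) = (4.571×10^-6)(0.2185) = 9.99×10^-7 A.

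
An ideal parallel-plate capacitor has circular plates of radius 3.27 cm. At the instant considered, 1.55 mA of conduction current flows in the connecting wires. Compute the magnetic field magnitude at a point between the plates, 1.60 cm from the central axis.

No conduction current crosses the gap, so I_d there equals the 1.55×10^-3 A in the leads.
For r < R the Ampère–Maxwell law gives B(2πr) = μ₀ I_d (r²/R²), so B = μ₀ I_d r/(2πR²) = (4π×10^-7)(1.55×10^-3)(0.0160)/(2π·0.0327²) = 4.64×10^-9 T.

4.64×10^-9 T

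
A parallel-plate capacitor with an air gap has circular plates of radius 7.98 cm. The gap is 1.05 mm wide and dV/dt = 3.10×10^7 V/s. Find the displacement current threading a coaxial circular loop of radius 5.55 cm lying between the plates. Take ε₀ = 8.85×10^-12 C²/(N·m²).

2.53×10^-3 A

dE/dt = (dV/dt)/d = 2.952×10^10 V/(m·s); I_d = ε₀(πR²)(dE/dt) = (8.85×10^-12)(0.02001)(2.952×10^10) = 5.228×10^-3 A.
Through an area πr² the displacement current is I_d·(πr²/πR²) = I_d (r/R)² = 2.53×10^-3 A.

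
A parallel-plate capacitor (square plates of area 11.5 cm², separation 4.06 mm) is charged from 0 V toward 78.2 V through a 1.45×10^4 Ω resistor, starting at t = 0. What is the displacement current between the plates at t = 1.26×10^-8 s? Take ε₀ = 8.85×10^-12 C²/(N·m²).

C = ε₀A/d = (8.85×10^-12)(1.15×10^-3)/(4.06×10^-3) = 2.507×10^-12 F and τ = RC = 3.635×10^-8 s. I_d in the gap equals the RC charging current.
I_d(t) = (V₀/R) e^(−t/τ) = 5.393×10^-3 · e^(−0.3466) = 3.81×10^-3 A.

3.81×10^-3 A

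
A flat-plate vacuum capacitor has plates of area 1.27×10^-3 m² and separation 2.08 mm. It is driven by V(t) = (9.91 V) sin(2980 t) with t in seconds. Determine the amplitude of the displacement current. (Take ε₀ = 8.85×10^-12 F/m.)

1.60×10^-7 A

(dE/dt)_max = V₀ω/d = 1.420×10^7 V/(m·s); ω = 2980 rad/s.
I_d,max = ε₀ A (dE/dt)_max = (8.85×10^-12)(1.27×10^-3)(1.420×10^7) = 1.60×10^-7 A.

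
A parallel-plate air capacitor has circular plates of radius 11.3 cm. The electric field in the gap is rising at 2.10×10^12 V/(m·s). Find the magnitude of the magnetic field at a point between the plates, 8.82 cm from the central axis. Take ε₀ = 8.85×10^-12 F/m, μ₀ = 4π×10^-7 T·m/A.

I_d = ε₀ dΦ_E/dt = ε₀ πR² (dE/dt) = (8.85×10^-12)(0.04011)(2.10×10^12) = 0.7454 A through the full plate area.
An Ampèrian loop of radius r encloses a fraction (r/R)² of I_d. Then B·2πr = μ₀ I_d (r/R)², giving B = μ₀ I_d r/(2πR²) = 1.03×10^-6 T.

1.03×10^-6 T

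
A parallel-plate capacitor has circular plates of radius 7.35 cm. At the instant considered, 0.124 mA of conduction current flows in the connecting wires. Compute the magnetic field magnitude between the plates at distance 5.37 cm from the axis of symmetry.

2.47×10^-10 T

No conduction current crosses the gap, so I_d there equals the 1.24×10^-4 A in the leads.
∮B·dl = μ₀ I_d,enc with I_d,enc = I_d r²/R² = 6.619×10^-5 A; so B = μ₀ I_d,enc/(2πr) = 2.47×10^-10 T.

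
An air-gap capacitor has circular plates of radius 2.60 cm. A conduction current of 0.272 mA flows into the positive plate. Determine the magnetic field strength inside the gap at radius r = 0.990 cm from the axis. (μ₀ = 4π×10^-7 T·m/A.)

By continuity the displacement current in the gap matches the conduction current: I_d = 2.72×10^-4 A.
For r < R the Ampère–Maxwell law gives B(2πr) = μ₀ I_d (r²/R²), so B = μ₀ I_d r/(2πR²) = (4π×10^-7)(2.72×10^-4)(9.90×10^-3)/(2π·0.0260²) = 7.97×10^-10 T.

7.97×10^-10 T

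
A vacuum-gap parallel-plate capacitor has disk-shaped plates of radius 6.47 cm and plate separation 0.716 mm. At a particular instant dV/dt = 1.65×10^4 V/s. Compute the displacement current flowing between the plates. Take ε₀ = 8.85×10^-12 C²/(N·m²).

2.68×10^-6 A

C = ε₀A/d = (8.85×10^-12)(0.01315)/(7.16×10^-4) = 1.625×10^-10 F.
I_d = C dV/dt = (1.625×10^-10)(1.65×10^4) = 2.68×10^-6 A.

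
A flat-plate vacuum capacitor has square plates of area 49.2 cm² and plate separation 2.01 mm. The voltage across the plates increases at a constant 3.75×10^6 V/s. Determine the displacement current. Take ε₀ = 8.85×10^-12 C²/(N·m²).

8.12×10^-5 A

The field between the plates is E = V/d, so dE/dt = (3.75×10^6)/(2.01×10^-3 m) = 1.866×10^9 V/(m·s).
I_d = ε₀ A (dE/dt) = (8.85×10^-12)(4.92×10^-3)(1.866×10^9) = 8.12×10^-5 A.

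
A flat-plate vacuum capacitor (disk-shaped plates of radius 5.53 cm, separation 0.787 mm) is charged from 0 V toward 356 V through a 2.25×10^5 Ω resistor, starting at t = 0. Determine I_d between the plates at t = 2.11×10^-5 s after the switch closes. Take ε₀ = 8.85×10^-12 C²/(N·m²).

With C = ε₀A/d = (8.85×10^-12)(9.607×10^-3)/(7.87×10^-4) = 1.080×10^-10 F, the time constant is τ = RC = 2.430×10^-5 s, so t/τ = 0.8683 and e^(−t/τ) = 0.4197.
I_d = I_cond = (V₀/R) e^(−t/τ) = (1.582×10^-3)(0.4197) = 6.64×10^-4 A.

6.64×10^-4 A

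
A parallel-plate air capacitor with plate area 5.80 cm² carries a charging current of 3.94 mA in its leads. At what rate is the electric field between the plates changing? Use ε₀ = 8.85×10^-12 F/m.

7.68×10^11 V/(m·s)

By continuity, I_d in the gap equals the 3.94 mA flowing in the wire.
Inverting I_d = ε₀ A dE/dt gives dE/dt = 3.94×10^-3 / (8.85×10^-12 · 5.80×10^-4) = 7.68×10^11 V/(m·s).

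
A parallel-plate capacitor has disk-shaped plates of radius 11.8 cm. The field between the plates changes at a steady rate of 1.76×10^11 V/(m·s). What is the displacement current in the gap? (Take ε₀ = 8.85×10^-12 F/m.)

0.0681 A

With a uniform field, Φ_E = EA, so I_d = ε₀ A dE/dt = 0.0681 A.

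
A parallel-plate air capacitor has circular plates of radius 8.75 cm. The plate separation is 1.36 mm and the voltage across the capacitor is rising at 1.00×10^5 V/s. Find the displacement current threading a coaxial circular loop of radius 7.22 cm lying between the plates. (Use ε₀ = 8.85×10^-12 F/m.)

With E = V/d, dE/dt = 7.353×10^7 V/(m·s) and πR² = 0.02405 m², giving I_d = ε₀ πR² dE/dt = 1.565×10^-5 A.
Through an area πr² the displacement current is I_d·(πr²/πR²) = I_d (r/R)² = 1.07×10^-5 A.

1.07×10^-5 A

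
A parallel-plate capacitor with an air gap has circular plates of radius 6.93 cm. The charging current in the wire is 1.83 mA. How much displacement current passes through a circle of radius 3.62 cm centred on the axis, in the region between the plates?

No conduction current crosses the gap, so I_d there equals the 1.83×10^-3 A in the leads.
Through an area πr² the displacement current is I_d·(πr²/πR²) = I_d (r/R)² = 4.99×10^-4 A.

4.99×10^-4 A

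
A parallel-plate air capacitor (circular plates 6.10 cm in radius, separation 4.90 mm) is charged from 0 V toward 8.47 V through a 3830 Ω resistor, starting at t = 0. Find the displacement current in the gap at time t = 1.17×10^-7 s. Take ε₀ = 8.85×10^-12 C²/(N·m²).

5.20×10^-4 A

C = ε₀A/d = (8.85×10^-12)(0.01169)/(4.90×10^-3) = 2.111×10^-11 F and τ = RC = 8.085×10^-8 s. I_d in the gap equals the RC charging current.
I_d(t) = (V₀/R) e^(−t/τ) = 2.211×10^-3 · e^(−1.447) = 5.20×10^-4 A.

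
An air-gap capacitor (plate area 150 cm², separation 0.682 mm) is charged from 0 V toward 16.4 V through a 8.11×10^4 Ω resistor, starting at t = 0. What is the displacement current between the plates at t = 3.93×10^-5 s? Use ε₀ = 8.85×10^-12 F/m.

1.68×10^-5 A

C = ε₀A/d = (8.85×10^-12)(0.0150)/(6.82×10^-4) = 1.946×10^-10 F, so τ = RC = 1.578×10^-5 s.
The conduction current is I(t) = (V₀/R) e^(−t/τ), and the displacement current between the plates equals it.
t/τ = 2.490; I_d = (16.4/8.11×10^4) · e^(−2.490) = (2.022×10^-4)(0.08291) = 1.68×10^-5 A.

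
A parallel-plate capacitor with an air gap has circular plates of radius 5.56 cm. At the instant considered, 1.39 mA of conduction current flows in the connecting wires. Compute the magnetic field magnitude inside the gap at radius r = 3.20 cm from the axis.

2.88×10^-9 T

By continuity the displacement current in the gap matches the conduction current: I_d = 1.39×10^-3 A.
∮B·dl = μ₀ I_d,enc with I_d,enc = I_d r²/R² = 4.604×10^-4 A; so B = μ₀ I_d,enc/(2πr) = 2.88×10^-9 T.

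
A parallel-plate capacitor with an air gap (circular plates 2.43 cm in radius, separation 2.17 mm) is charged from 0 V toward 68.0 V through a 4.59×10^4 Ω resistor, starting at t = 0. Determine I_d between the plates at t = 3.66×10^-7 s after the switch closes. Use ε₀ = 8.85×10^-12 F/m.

C = ε₀A/d = (8.85×10^-12)(1.855×10^-3)/(2.17×10^-3) = 7.565×10^-12 F, so τ = RC = 3.472×10^-7 s.
The conduction current is I(t) = (V₀/R) e^(−t/τ), and the displacement current between the plates equals it.
t/τ = 1.054; I_d = (68.0/4.59×10^4) · e^(−1.054) = (1.481×10^-3)(0.3485) = 5.16×10^-4 A.

5.16×10^-4 A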